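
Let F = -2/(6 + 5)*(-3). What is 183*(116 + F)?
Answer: 234606/11 ≈ 21328.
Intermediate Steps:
F = 6/11 (F = -2/11*(-3) = 6/11 ≈ 0.54545)
183*(116 + F) = 183*(116 + 6/11) = 183*(1282/11) = 234606/11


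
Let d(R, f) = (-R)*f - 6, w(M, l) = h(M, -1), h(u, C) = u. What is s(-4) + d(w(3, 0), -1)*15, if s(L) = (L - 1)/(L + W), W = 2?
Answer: -85/2 ≈ -42.500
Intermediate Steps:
w(M, l) = M
s(L) = (-1 + L)/(2 + L) (s(L) = (L - 1)/(L + 2) = (-1 + L)/(2 + L))
d(R, f) = -6 - R*f (d(R, f) = -R*f - 6 = -6 - R*f)
s(-4) + d(w(3, 0), -1)*15 = (-1 - 4)/(2 - 4) + (-6 - 1*3*(-1))*15 = -5/(-2) + (-6 + 3)*15 = -1/2*(-5) - 3*15 = 5/2 - 45 = -85/2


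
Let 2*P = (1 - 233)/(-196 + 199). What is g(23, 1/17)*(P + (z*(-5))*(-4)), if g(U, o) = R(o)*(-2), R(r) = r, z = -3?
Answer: 592/51 ≈ 11.608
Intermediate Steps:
g(U, o) = -2*o (g(U, o) = o*(-2) = -2*o)
P = -116/3 (P = ((1 - 233)/(-196 + 199))/2 = (-232/3)/2 = (-232*⅓)/2 = (½)*(-232/3) = -116/3 ≈ -38.667)
g(23, 1/17)*(P + (z*(-5))*(-4)) = (-2/17)*(-116/3 - 3*(-5)*(-4)) = (-2*1/17)*(-116/3 + 15*(-4)) = -2*(-116/3 - 60)/17 = -2/17*(-296/3) = 592/51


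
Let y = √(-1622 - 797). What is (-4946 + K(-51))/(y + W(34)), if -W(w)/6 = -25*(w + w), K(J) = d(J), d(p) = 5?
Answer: -50398200/104042419 + 4941*I*√2419/104042419 ≈ -0.4844 + 0.0023357*I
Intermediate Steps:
K(J) = 5
W(w) = 300*w (W(w) = -(-150)*(w + w) = -(-150)*2*w = -(-300)*w = 300*w)
y = I*√2419 (y = √(-2419) = I*√2419 ≈ 49.183*I)
(-4946 + K(-51))/(y + W(34)) = (-4946 + 5)/(I*√2419 + 300*34) = -4941/(I*√2419 + 10200) = -4941/(10200 + I*√2419)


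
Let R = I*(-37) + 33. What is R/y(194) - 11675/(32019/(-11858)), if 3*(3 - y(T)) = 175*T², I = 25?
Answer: 911820372248494/210886451529 ≈ 4323.8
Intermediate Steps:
y(T) = 3 - 175*T²/3
R = -892 (R = 25*(-37) + 33 = -925 + 33 = -892)
R/y(194) - 11675/(32019/(-11858)) = -892/(3 - 175/3*194²) - 11675/(32019/(-11858)) = -892/(3 - 175/3*37636) - 11675/(32019*(-1/11858)) = -892/(3 - 6586300/3) - 11675/(-32019/11858) = -892/(-6586291/3) - 11675*(-11858/32019) = -892*(-3/6586291) + 138442150/32019 = 2676/6586291 + 138442150/32019 = 911820372248494/210886451529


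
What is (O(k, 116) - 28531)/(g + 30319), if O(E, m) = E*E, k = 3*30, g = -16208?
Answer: -20431/14111 ≈ -1.4479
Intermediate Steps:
k = 90
O(E, m) = E²
(O(k, 116) - 28531)/(g + 30319) = (90² - 28531)/(-16208 + 30319) = (8100 - 28531)/14111 = -20431*1/14111 = -20431/14111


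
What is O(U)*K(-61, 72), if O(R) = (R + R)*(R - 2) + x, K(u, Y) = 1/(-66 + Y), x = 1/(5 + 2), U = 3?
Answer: 43/42 ≈ 1.0238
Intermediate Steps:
x = ⅐ (x = 1/7 = ⅐ ≈ 0.14286)
O(R) = ⅐ + 2*R*(-2 + R) (O(R) = (R + R)*(R - 2) + ⅐ = (2*R)*(-2 + R) + ⅐ = 2*R*(-2 + R) + ⅐ = ⅐ + 2*R*(-2 + R))
O(U)*K(-61, 72) = (⅐ - 4*3 + 2*3²)/(-66 + 72) = (⅐ - 12 + 2*9)/6 = (⅐ - 12 + 18)*(⅙) = (43/7)*(⅙) = 43/42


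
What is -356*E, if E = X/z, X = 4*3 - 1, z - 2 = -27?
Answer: 3916/25 ≈ 156.64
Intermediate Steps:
z = -25 (z = 2 - 27 = -25)
X = 11 (X = 12 - 1 = 11)
E = -11/25 (E = 11/(-25) = 11*(-1/25) = -11/25 ≈ -0.44000)
-356*E = -356*(-11/25) = 3916/25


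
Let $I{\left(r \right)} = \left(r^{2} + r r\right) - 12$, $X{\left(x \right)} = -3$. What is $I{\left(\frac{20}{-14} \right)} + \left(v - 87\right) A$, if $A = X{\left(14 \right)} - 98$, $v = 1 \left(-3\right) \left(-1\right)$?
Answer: $\frac{415328}{49} \approx 8476.1$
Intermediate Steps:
$v = 3$ ($v = \left(-3\right) \left(-1\right) = 3$)
$I{\left(r \right)} = -12 + 2 r^{2}$ ($I{\left(r \right)} = \left(r^{2} + r^{2}\right) - 12 = 2 r^{2} - 12 = -12 + 2 r^{2}$)
$A = -101$ ($A = -3 - 98 = -101$)
$I{\left(\frac{20}{-14} \right)} + \left(v - 87\right) A = \left(-12 + 2 \left(\frac{20}{-14}\right)^{2}\right) + \left(3 - 87\right) \left(-101\right) = \left(-12 + 2 \left(20 \left(- \frac{1}{14}\right)\right)^{2}\right) + \left(3 - 87\right) \left(-101\right) = \left(-12 + 2 \left(- \frac{10}{7}\right)^{2}\right) - -8484 = \left(-12 + 2 \cdot \frac{100}{49}\right) + 8484 = \left(-12 + \frac{200}{49}\right) + 8484 = - \frac{388}{49} + 8484 = \frac{415328}{49}$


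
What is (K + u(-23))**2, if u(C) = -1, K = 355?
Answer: 125316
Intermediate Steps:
(K + u(-23))**2 = (355 - 1)**2 = 354**2 = 125316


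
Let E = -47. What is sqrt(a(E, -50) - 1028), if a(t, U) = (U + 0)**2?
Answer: 8*sqrt(23) ≈ 38.367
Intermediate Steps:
a(t, U) = U**2
sqrt(a(E, -50) - 1028) = sqrt((-50)**2 - 1028) = sqrt(2500 - 1028) = sqrt(1472) = 8*sqrt(23)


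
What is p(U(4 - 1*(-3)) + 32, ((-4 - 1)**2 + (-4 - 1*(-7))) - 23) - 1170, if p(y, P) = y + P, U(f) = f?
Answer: -1126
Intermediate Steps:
p(y, P) = P + y
p(U(4 - 1*(-3)) + 32, ((-4 - 1)**2 + (-4 - 1*(-7))) - 23) - 1170 = ((((-4 - 1)**2 + (-4 - 1*(-7))) - 23) + ((4 - 1*(-3)) + 32)) - 1170 = ((((-5)**2 + (-4 + 7)) - 23) + ((4 + 3) + 32)) - 1170 = (((25 + 3) - 23) + (7 + 32)) - 1170 = ((28 - 23) + 39) - 1170 = (5 + 39) - 1170 = 44 - 1170 = -1126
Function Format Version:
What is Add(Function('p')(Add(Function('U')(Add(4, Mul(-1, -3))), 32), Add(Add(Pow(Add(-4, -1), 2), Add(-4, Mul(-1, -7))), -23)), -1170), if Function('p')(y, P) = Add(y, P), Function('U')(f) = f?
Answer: -1126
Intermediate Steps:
Function('p')(y, P) = Add(P, y)
Add(Function('p')(Add(Function('U')(Add(4, Mul(-1, -3))), 32), Add(Add(Pow(Add(-4, -1), 2), Add(-4, Mul(-1, -7))), -23)), -1170) = Add(Add(Add(Add(Pow(Add(-4, -1), 2), Add(-4, Mul(-1, -7))), -23), Add(Add(4, Mul(-1, -3)), 32)), -1170) = Add(Add(Add(Add(Pow(-5, 2), Add(-4, 7)), -23), Add(Add(4, 3), 32)), -1170) = Add(Add(Add(Add(25, 3), -23), Add(7, 32)), -1170) = Add(Add(Add(28, -23), 39), -1170) = Add(Add(5, 39), -1170) = Add(44, -1170) = -1126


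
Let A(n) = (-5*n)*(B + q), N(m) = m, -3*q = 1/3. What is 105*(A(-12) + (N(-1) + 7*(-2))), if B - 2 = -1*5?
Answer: -21175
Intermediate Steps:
q = -1/9 (q = -1/(3*3) = -1/3*1/3 = -1/9 ≈ -0.11111)
B = -3 (B = 2 - 1*5 = 2 - 5 = -3)
A(n) = 140*n/9 (A(n) = (-5*n)*(-3 - 1/9) = -5*n*(-28/9) = 140*n/9)
105*(A(-12) + (N(-1) + 7*(-2))) = 105*((140/9)*(-12) + (-1 + 7*(-2))) = 105*(-560/3 + (-1 - 14)) = 105*(-560/3 - 15) = 105*(-605/3) = -21175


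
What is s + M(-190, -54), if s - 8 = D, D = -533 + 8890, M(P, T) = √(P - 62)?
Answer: 8365 + 6*I*√7 ≈ 8365.0 + 15.875*I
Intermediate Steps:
M(P, T) = √(-62 + P)
D = 8357
s = 8365 (s = 8 + 8357 = 8365)
s + M(-190, -54) = 8365 + √(-62 - 190) = 8365 + √(-252) = 8365 + 6*I*√7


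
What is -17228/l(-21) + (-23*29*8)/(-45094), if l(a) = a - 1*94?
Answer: 388746536/2592905 ≈ 149.93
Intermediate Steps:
l(a) = -94 + a (l(a) = a - 94 = -94 + a)
-17228/l(-21) + (-23*29*8)/(-45094) = -17228/(-94 - 21) + (-23*29*8)/(-45094) = -17228/(-115) - 667*8*(-1/45094) = -17228*(-1/115) - 5336*(-1/45094) = 17228/115 + 2668/22547 = 388746536/2592905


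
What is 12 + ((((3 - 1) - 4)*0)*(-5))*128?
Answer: 12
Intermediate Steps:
12 + ((((3 - 1) - 4)*0)*(-5))*128 = 12 + (((2 - 4)*0)*(-5))*128 = 12 + (-2*0*(-5))*128 = 12 + (0*(-5))*128 = 12 + 0*128 = 12 + 0 = 12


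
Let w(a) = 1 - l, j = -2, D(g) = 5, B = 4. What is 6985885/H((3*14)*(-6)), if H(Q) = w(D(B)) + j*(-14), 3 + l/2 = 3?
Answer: 6985885/29 ≈ 2.4089e+5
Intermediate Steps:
l = 0 (l = -6 + 2*3 = -6 + 6 = 0)
w(a) = 1 (w(a) = 1 - 1*0 = 1 + 0 = 1)
H(Q) = 29 (H(Q) = 1 - 2*(-14) = 1 + 28 = 29)
6985885/H((3*14)*(-6)) = 6985885/29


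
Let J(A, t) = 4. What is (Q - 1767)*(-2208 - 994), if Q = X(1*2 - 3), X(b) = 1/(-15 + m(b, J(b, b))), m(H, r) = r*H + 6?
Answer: 73556344/13 ≈ 5.6582e+6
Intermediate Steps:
m(H, r) = 6 + H*r (m(H, r) = H*r + 6 = 6 + H*r)
X(b) = 1/(-9 + 4*b) (X(b) = 1/(-15 + (6 + b*4)) = 1/(-15 + (6 + 4*b)) = 1/(-9 + 4*b))
Q = -1/13 (Q = 1/(-9 + 4*(1*2 - 3)) = 1/(-9 + 4*(2 - 3)) = 1/(-9 + 4*(-1)) = 1/(-9 - 4) = 1/(-13) = -1/13 ≈ -0.076923)
(Q - 1767)*(-2208 - 994) = (-1/13 - 1767)*(-2208 - 994) = -22972/13*(-3202) = 73556344/13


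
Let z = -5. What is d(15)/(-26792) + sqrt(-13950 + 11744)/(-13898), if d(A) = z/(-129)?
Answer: -5/3456168 - I*sqrt(2206)/13898 ≈ -1.4467e-6 - 0.0033795*I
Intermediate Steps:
d(A) = 5/129 (d(A) = -5/(-129) = -5*(-1/129) = 5/129)
d(15)/(-26792) + sqrt(-13950 + 11744)/(-13898) = (5/129)/(-26792) + sqrt(-13950 + 11744)/(-13898) = (5/129)*(-1/26792) + sqrt(-2206)*(-1/13898) = -5/3456168 + (I*sqrt(2206))*(-1/13898) = -5/3456168 - I*sqrt(2206)/13898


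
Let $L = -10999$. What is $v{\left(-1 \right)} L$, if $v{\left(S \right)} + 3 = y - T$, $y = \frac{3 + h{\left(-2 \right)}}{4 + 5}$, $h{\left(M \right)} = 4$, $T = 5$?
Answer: $\frac{714935}{9} \approx 79437.0$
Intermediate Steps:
$y = \frac{7}{9}$ ($y = \frac{3 + 4}{4 + 5} = \frac{7}{9} \approx 0.77778$)
$v{\left(S \right)} = - \frac{65}{9}$ ($v{\left(S \right)} = -3 + \left(\frac{7}{9} - 5\right) = -3 - \frac{38}{9} = - \frac{65}{9}$)
$v{\left(-1 \right)} L = \left(- \frac{65}{9}\right) \left(-10999\right) = \frac{714935}{9}$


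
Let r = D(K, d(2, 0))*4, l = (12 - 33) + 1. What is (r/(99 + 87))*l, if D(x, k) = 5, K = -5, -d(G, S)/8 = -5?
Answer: -200/93 ≈ -2.1505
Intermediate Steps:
d(G, S) = 40 (d(G, S) = -8*(-5) = 40)
l = -20 (l = -21 + 1 = -20)
r = 20 (r = 5*4 = 20)
(r/(99 + 87))*l = (20/(99 + 87))*(-20) = (20/186)*(-20) = (20*(1/186))*(-20) = (10/93)*(-20) = -200/93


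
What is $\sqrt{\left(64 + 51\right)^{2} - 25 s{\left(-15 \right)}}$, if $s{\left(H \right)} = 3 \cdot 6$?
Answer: $5 \sqrt{511} \approx 113.03$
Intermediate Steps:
$s{\left(H \right)} = 18$
$\sqrt{\left(64 + 51\right)^{2} - 25 s{\left(-15 \right)}} = \sqrt{\left(64 + 51\right)^{2} - 450} = \sqrt{115^{2} - 450} = \sqrt{13225 - 450} = \sqrt{12775} = 5 \sqrt{511}$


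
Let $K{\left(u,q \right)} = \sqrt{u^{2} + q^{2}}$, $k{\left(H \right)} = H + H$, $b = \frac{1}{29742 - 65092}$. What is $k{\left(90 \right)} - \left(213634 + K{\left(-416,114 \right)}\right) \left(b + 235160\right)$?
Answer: $- \frac{887959676913683}{17675} - \frac{8312905999 \sqrt{46513}}{17675} \approx -5.034 \cdot 10^{10}$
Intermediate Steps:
$b = - \frac{1}{35350}$ ($b = \frac{1}{-35350} = - \frac{1}{35350} \approx -2.8289 \cdot 10^{-5}$)
$k{\left(H \right)} = 2 H$
$K{\left(u,q \right)} = \sqrt{q^{2} + u^{2}}$
$k{\left(90 \right)} - \left(213634 + K{\left(-416,114 \right)}\right) \left(b + 235160\right) = 2 \cdot 90 - \left(213634 + \sqrt{114^{2} + \left(-416\right)^{2}}\right) \left(- \frac{1}{35350} + 235160\right) = 180 - \left(213634 + \sqrt{12996 + 173056}\right) \frac{8312905999}{35350} = 180 - \left(213634 + \sqrt{186052}\right) \frac{8312905999}{35350} = 180 - \left(213634 + 2 \sqrt{46513}\right) \frac{8312905999}{35350} = 180 - \left(\frac{887959680095183}{17675} + \frac{8312905999 \sqrt{46513}}{17675}\right) = - \frac{887959676913683}{17675} - \frac{8312905999 \sqrt{46513}}{17675}$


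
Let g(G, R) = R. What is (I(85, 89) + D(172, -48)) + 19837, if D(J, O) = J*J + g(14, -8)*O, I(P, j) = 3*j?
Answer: 50072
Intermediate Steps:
D(J, O) = J**2 - 8*O (D(J, O) = J*J - 8*O = J**2 - 8*O)
(I(85, 89) + D(172, -48)) + 19837 = (3*89 + (172**2 - 8*(-48))) + 19837 = (267 + (29584 + 384)) + 19837 = (267 + 29968) + 19837 = 30235 + 19837 = 50072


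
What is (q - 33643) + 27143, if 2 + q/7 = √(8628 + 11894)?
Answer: -6514 + 7*√20522 ≈ -5511.2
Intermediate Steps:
q = -14 + 7*√20522 (q = -14 + 7*√(8628 + 11894) = -14 + 7*√20522 ≈ 988.79)
(q - 33643) + 27143 = ((-14 + 7*√20522) - 33643) + 27143 = (-33657 + 7*√20522) + 27143 = -6514 + 7*√20522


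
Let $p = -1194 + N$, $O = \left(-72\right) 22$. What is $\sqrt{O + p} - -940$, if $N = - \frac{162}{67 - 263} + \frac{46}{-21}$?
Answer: $940 + \frac{i \sqrt{4902798}}{42} \approx 940.0 + 52.72 i$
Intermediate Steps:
$O = -1584$
$N = - \frac{401}{294}$ ($N = - \frac{162}{-196} + 46 \left(- \frac{1}{21}\right) = \left(-162\right) \left(- \frac{1}{196}\right) - \frac{46}{21} = \frac{81}{98} - \frac{46}{21} = - \frac{401}{294} \approx -1.3639$)
$p = - \frac{351437}{294}$ ($p = -1194 - \frac{401}{294} = - \frac{351437}{294} \approx -1195.4$)
$\sqrt{O + p} - -940 = \sqrt{-1584 - \frac{351437}{294}} - -940 = \sqrt{- \frac{817133}{294}} + 940 = \frac{i \sqrt{4902798}}{42} + 940 = 940 + \frac{i \sqrt{4902798}}{42}$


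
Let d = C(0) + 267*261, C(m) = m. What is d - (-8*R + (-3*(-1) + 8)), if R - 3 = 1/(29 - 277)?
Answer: 2160699/31 ≈ 69700.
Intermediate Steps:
R = 743/248 (R = 3 + 1/(29 - 277) = 3 + 1/(-248) = 3 - 1/248 = 743/248 ≈ 2.9960)
d = 69687 (d = 0 + 267*261 = 0 + 69687 = 69687)
d - (-8*R + (-3*(-1) + 8)) = 69687 - (-8*743/248 + (-3*(-1) + 8)) = 69687 - (-743/31 + (3 + 8)) = 69687 - (-743/31 + 11) = 69687 - 1*(-402/31) = 69687 + 402/31 = 2160699/31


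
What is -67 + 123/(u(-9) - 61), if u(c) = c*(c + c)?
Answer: -6644/101 ≈ -65.782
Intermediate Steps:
u(c) = 2*c**2 (u(c) = c*(2*c) = 2*c**2)
-67 + 123/(u(-9) - 61) = -67 + 123/(2*(-9)**2 - 61) = -67 + 123/(2*81 - 61) = -67 + 123/(162 - 61) = -67 + 123/101 = -6644/101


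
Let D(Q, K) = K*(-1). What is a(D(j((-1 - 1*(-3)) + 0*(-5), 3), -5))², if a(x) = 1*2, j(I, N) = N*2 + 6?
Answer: 4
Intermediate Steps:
j(I, N) = 6 + 2*N (j(I, N) = 2*N + 6 = 6 + 2*N)
D(Q, K) = -K
a(x) = 2
a(D(j((-1 - 1*(-3)) + 0*(-5), 3), -5))² = 2² = 4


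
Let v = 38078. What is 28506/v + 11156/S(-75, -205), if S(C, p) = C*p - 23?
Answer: 107802785/73071682 ≈ 1.4753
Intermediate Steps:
S(C, p) = -23 + C*p
28506/v + 11156/S(-75, -205) = 28506/38078 + 11156/(-23 - 75*(-205)) = 28506*(1/38078) + 11156/(-23 + 15375) = 14253/19039 + 11156/15352 = 14253/19039 + 11156*(1/15352) = 14253/19039 + 2789/3838 = 107802785/73071682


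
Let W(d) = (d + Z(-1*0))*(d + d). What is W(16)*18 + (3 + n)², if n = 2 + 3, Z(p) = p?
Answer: 9280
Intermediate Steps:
n = 5
W(d) = 2*d² (W(d) = (d - 1*0)*(d + d) = (d + 0)*(2*d) = d*(2*d) = 2*d²)
W(16)*18 + (3 + n)² = (2*16²)*18 + (3 + 5)² = (2*256)*18 + 8² = 512*18 + 64 = 9216 + 64 = 9280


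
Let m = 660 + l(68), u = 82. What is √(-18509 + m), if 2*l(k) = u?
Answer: 4*I*√1113 ≈ 133.45*I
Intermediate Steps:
l(k) = 41 (l(k) = (½)*82 = 41)
m = 701 (m = 660 + 41 = 701)
√(-18509 + m) = √(-18509 + 701) = √(-17808) = 4*I*√1113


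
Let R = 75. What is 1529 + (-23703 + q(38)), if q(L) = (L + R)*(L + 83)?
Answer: -8501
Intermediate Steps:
q(L) = (75 + L)*(83 + L) (q(L) = (L + 75)*(L + 83) = (75 + L)*(83 + L))
1529 + (-23703 + q(38)) = 1529 + (-23703 + (6225 + 38² + 158*38)) = 1529 + (-23703 + (6225 + 1444 + 6004)) = 1529 + (-23703 + 13673) = 1529 - 10030 = -8501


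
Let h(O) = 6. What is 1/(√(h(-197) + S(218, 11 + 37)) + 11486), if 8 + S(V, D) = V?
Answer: 5743/65963990 - 3*√6/65963990 ≈ 8.6951e-5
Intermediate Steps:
S(V, D) = -8 + V
1/(√(h(-197) + S(218, 11 + 37)) + 11486) = 1/(√(6 + (-8 + 218)) + 11486) = 1/(√(6 + 210) + 11486) = 1/(√216 + 11486) = 1/(6*√6 + 11486) = 1/(11486 + 6*√6)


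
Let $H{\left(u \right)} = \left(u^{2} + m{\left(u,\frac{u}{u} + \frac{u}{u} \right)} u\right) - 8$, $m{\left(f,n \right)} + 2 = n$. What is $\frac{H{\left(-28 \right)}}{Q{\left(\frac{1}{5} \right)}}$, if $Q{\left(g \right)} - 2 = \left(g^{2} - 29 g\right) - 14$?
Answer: $- \frac{4850}{111} \approx -43.694$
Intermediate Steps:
$Q{\left(g \right)} = -12 + g^{2} - 29 g$ ($Q{\left(g \right)} = 2 - \left(14 - g^{2} + 29 g\right) = -12 + g^{2} - 29 g$)
$m{\left(f,n \right)} = -2 + n$
$H{\left(u \right)} = -8 + u^{2}$ ($H{\left(u \right)} = \left(u^{2} + \left(-2 + \left(\frac{u}{u} + \frac{u}{u}\right)\right) u\right) - 8 = \left(u^{2} + \left(-2 + \left(1 + 1\right)\right) u\right) - 8 = \left(u^{2} + \left(-2 + 2\right) u\right) - 8 = \left(u^{2} + 0 u\right) - 8 = \left(u^{2} + 0\right) - 8 = u^{2} - 8 = -8 + u^{2}$)
$\frac{H{\left(-28 \right)}}{Q{\left(\frac{1}{5} \right)}} = \frac{-8 + \left(-28\right)^{2}}{-12 + \left(\frac{1}{5}\right)^{2} - \frac{29}{5}} = \frac{-8 + 784}{-12 + \left(\frac{1}{5}\right)^{2} - \frac{29}{5}} = \frac{776}{-12 + \frac{1}{25} - \frac{29}{5}} = \frac{776}{- \frac{444}{25}} = 776 \left(- \frac{25}{444}\right) = - \frac{4850}{111}$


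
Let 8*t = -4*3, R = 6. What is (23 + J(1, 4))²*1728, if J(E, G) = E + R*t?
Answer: 388800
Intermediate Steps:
t = -3/2 (t = (-4*3)/8 = (⅛)*(-12) = -3/2 ≈ -1.5000)
J(E, G) = -9 + E (J(E, G) = E + 6*(-3/2) = E - 9 = -9 + E)
(23 + J(1, 4))²*1728 = (23 + (-9 + 1))²*1728 = (23 - 8)²*1728 = 15²*1728 = 225*1728 = 388800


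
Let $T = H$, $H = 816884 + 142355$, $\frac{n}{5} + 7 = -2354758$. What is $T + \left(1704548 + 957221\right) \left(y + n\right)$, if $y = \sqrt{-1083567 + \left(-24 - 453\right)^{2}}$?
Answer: $-31339201437186 + 2661769 i \sqrt{856038} \approx -3.1339 \cdot 10^{13} + 2.4627 \cdot 10^{9} i$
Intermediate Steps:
$n = -11773825$ ($n = -35 + 5 \left(-2354758\right) = -35 - 11773790 = -11773825$)
$y = i \sqrt{856038}$ ($y = \sqrt{-1083567 + \left(-477\right)^{2}} = \sqrt{-1083567 + 227529} = \sqrt{-856038} = i \sqrt{856038} \approx 925.22 i$)
$H = 959239$
$T = 959239$
$T + \left(1704548 + 957221\right) \left(y + n\right) = 959239 + \left(1704548 + 957221\right) \left(i \sqrt{856038} - 11773825\right) = 959239 + 2661769 \left(-11773825 + i \sqrt{856038}\right) = 959239 - \left(31339202396425 - 2661769 i \sqrt{856038}\right) = -31339201437186 + 2661769 i \sqrt{856038}$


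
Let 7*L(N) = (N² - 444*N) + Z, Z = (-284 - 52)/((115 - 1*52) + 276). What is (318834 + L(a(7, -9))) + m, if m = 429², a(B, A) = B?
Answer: 56775478/113 ≈ 5.0244e+5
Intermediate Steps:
Z = -112/113 (Z = -336/((115 - 52) + 276) = -336/(63 + 276) = -336/339 = -336*1/339 = -112/113 ≈ -0.99115)
L(N) = -16/113 - 444*N/7 + N²/7 (L(N) = ((N² - 444*N) - 112/113)/7 = (-112/113 + N² - 444*N)/7 = -16/113 - 444*N/7 + N²/7)
m = 184041
(318834 + L(a(7, -9))) + m = (318834 + (-16/113 - 444/7*7 + (⅐)*7²)) + 184041 = (318834 + (-16/113 - 444 + (⅐)*49)) + 184041 = (318834 + (-16/113 - 444 + 7)) + 184041 = (318834 - 49397/113) + 184041 = 35978845/113 + 184041 = 56775478/113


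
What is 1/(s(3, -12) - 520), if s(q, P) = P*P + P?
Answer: -1/388 ≈ -0.0025773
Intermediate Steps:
s(q, P) = P + P² (s(q, P) = P² + P = P + P²)
1/(s(3, -12) - 520) = 1/(-12*(1 - 12) - 520) = 1/(-12*(-11) - 520) = 1/(132 - 520) = 1/(-388) = -1/388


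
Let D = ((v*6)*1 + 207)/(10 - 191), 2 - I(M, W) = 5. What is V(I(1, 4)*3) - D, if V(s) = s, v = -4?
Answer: -1446/181 ≈ -7.9890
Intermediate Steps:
I(M, W) = -3 (I(M, W) = 2 - 1*5 = 2 - 5 = -3)
D = -183/181 (D = (-4*6*1 + 207)/(10 - 191) = (-24*1 + 207)/(-181) = (-24 + 207)*(-1/181) = 183*(-1/181) = -183/181 ≈ -1.0110)
V(I(1, 4)*3) - D = -3*3 - 1*(-183/181) = -9 + 183/181 = -1446/181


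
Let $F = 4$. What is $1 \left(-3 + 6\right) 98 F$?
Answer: $1176$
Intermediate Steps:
$1 \left(-3 + 6\right) 98 F = 1 \left(-3 + 6\right) 98 \cdot 4 = 1 \cdot 3 \cdot 392 = 3 \cdot 392 = 1176$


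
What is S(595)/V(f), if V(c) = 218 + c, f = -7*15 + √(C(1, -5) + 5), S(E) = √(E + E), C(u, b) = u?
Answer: -2*√1785/12763 + 113*√1190/12763 ≈ 0.29880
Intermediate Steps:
S(E) = √2*√E (S(E) = √(2*E) = √2*√E)
f = -105 + √6 (f = -7*15 + √(1 + 5) = -105 + √6 ≈ -102.55)
S(595)/V(f) = (√2*√595)/(218 + (-105 + √6)) = √1190/(113 + √6)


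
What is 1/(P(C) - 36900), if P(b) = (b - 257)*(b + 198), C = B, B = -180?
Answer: -1/44766 ≈ -2.2338e-5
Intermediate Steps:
C = -180
P(b) = (-257 + b)*(198 + b)
1/(P(C) - 36900) = 1/((-50886 + (-180)² - 59*(-180)) - 36900) = 1/((-50886 + 32400 + 10620) - 36900) = 1/(-7866 - 36900) = 1/(-44766) = -1/44766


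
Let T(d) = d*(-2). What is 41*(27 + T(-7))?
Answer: 1681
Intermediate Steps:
T(d) = -2*d
41*(27 + T(-7)) = 41*(27 - 2*(-7)) = 41*(27 + 14) = 41*41 = 1681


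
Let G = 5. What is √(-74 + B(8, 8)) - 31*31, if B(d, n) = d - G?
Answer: -961 + I*√71 ≈ -961.0 + 8.4261*I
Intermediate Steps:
B(d, n) = -5 + d (B(d, n) = d - 1*5 = d - 5 = -5 + d)
√(-74 + B(8, 8)) - 31*31 = √(-74 + (-5 + 8)) - 31*31 = √(-74 + 3) - 961 = √(-71) - 961 = I*√71 - 961 = -961 + I*√71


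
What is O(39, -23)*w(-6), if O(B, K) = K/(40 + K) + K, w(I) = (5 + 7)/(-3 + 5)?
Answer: -2484/17 ≈ -146.12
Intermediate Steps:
w(I) = 6 (w(I) = 12/2 = 12*(½) = 6)
O(B, K) = K + K/(40 + K) (O(B, K) = K/(40 + K) + K = K + K/(40 + K))
O(39, -23)*w(-6) = -23*(41 - 23)/(40 - 23)*6 = -23*18/17*6 = -23*1/17*18*6 = -414/17*6 = -2484/17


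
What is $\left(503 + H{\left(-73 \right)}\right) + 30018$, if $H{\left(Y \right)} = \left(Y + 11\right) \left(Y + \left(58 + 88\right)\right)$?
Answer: $25995$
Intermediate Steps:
$H{\left(Y \right)} = \left(11 + Y\right) \left(146 + Y\right)$ ($H{\left(Y \right)} = \left(11 + Y\right) \left(Y + 146\right) = \left(11 + Y\right) \left(146 + Y\right)$)
$\left(503 + H{\left(-73 \right)}\right) + 30018 = \left(503 + \left(1606 + \left(-73\right)^{2} + 157 \left(-73\right)\right)\right) + 30018 = \left(503 + \left(1606 + 5329 - 11461\right)\right) + 30018 = \left(503 - 4526\right) + 30018 = -4023 + 30018 = 25995$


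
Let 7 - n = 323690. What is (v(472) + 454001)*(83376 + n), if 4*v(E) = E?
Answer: -109127974533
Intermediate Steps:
n = -323683 (n = 7 - 1*323690 = 7 - 323690 = -323683)
v(E) = E/4
(v(472) + 454001)*(83376 + n) = ((1/4)*472 + 454001)*(83376 - 323683) = (118 + 454001)*(-240307) = 454119*(-240307) = -109127974533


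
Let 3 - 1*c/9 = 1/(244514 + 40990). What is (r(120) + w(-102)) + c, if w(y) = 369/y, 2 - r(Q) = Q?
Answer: -153077779/1617856 ≈ -94.618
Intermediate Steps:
r(Q) = 2 - Q
c = 2569533/95168 (c = 27 - 9/(244514 + 40990) = 27 - 9/285504 = 27 - 9*1/285504 = 27 - 3/95168 = 2569533/95168 ≈ 27.000)
(r(120) + w(-102)) + c = ((2 - 1*120) + 369/(-102)) + 2569533/95168 = ((2 - 120) + 369*(-1/102)) + 2569533/95168 = (-118 - 123/34) + 2569533/95168 = -4135/34 + 2569533/95168 = -153077779/1617856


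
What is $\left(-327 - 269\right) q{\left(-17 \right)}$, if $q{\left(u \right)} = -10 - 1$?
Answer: $6556$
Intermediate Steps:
$q{\left(u \right)} = -11$
$\left(-327 - 269\right) q{\left(-17 \right)} = \left(-327 - 269\right) \left(-11\right) = \left(-596\right) \left(-11\right) = 6556$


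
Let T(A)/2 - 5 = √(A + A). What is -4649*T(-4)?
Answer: -46490 - 18596*I*√2 ≈ -46490.0 - 26299.0*I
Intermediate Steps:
T(A) = 10 + 2*√2*√A (T(A) = 10 + 2*√(A + A) = 10 + 2*√(2*A) = 10 + 2*(√2*√A) = 10 + 2*√2*√A)
-4649*T(-4) = -4649*(10 + 2*√2*√(-4)) = -4649*(10 + 2*√2*(2*I)) = -4649*(10 + 4*I*√2) = -46490 - 18596*I*√2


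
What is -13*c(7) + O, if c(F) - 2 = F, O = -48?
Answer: -165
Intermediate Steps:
c(F) = 2 + F
-13*c(7) + O = -13*(2 + 7) - 48 = -13*9 - 48 = -117 - 48 = -165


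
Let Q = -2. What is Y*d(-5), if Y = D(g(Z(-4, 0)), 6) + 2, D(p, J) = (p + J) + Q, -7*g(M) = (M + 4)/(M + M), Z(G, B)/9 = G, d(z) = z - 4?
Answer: -374/7 ≈ -53.429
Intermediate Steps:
d(z) = -4 + z
Z(G, B) = 9*G
g(M) = -(4 + M)/(14*M) (g(M) = -(M + 4)/(7*(M + M)) = -(4 + M)/(7*(2*M)) = -(4 + M)*1/(2*M)/7 = -(4 + M)/(14*M))
D(p, J) = -2 + J + p (D(p, J) = (p + J) - 2 = (J + p) - 2 = -2 + J + p)
Y = 374/63 (Y = (-2 + 6 + (-4 - 9*(-4))/(14*((9*(-4))))) + 2 = (-2 + 6 + (1/14)*(-4 - 1*(-36))/(-36)) + 2 = (-2 + 6 + (1/14)*(-1/36)*(-4 + 36)) + 2 = (-2 + 6 + (1/14)*(-1/36)*32) + 2 = (-2 + 6 - 4/63) + 2 = 248/63 + 2 = 374/63 ≈ 5.9365)
Y*d(-5) = 374*(-4 - 5)/63 = (374/63)*(-9) = -374/7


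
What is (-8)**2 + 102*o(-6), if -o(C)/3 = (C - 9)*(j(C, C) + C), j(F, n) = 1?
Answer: -22886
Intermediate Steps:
o(C) = -3*(1 + C)*(-9 + C) (o(C) = -3*(C - 9)*(1 + C) = -3*(-9 + C)*(1 + C) = -3*(1 + C)*(-9 + C))
(-8)**2 + 102*o(-6) = (-8)**2 + 102*(27 - 3*(-6)**2 + 24*(-6)) = 64 + 102*(27 - 3*36 - 144) = 64 + 102*(27 - 108 - 144) = 64 + 102*(-225) = 64 - 22950 = -22886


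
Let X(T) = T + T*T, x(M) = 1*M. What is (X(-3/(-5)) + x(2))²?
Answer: 5476/625 ≈ 8.7616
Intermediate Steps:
x(M) = M
X(T) = T + T²
(X(-3/(-5)) + x(2))² = ((-3/(-5))*(1 - 3/(-5)) + 2)² = ((-3*(-⅕))*(1 - 3*(-⅕)) + 2)² = (3*(1 + ⅗)/5 + 2)² = ((⅗)*(8/5) + 2)² = (24/25 + 2)² = (74/25)² = 5476/625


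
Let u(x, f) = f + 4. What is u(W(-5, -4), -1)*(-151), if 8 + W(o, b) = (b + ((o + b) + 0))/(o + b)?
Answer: -453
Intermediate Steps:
W(o, b) = -8 + (o + 2*b)/(b + o) (W(o, b) = -8 + (b + ((o + b) + 0))/(o + b) = -8 + (b + ((b + o) + 0))/(b + o) = -8 + (b + (b + o))/(b + o) = -8 + (o + 2*b)/(b + o))
u(x, f) = 4 + f
u(W(-5, -4), -1)*(-151) = (4 - 1)*(-151) = 3*(-151) = -453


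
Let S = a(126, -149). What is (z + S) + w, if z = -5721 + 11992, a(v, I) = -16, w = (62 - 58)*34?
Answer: 6391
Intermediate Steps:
w = 136 (w = 4*34 = 136)
S = -16
z = 6271
(z + S) + w = (6271 - 16) + 136 = 6255 + 136 = 6391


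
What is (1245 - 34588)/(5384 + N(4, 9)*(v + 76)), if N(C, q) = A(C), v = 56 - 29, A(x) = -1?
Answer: -33343/5281 ≈ -6.3138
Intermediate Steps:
v = 27
N(C, q) = -1
(1245 - 34588)/(5384 + N(4, 9)*(v + 76)) = (1245 - 34588)/(5384 - (27 + 76)) = -33343/(5384 - 1*103) = -33343/(5384 - 103) = -33343/5281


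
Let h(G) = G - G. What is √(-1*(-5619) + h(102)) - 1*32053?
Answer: -32053 + √5619 ≈ -31978.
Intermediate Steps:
h(G) = 0
√(-1*(-5619) + h(102)) - 1*32053 = √(-1*(-5619) + 0) - 1*32053 = √(5619 + 0) - 32053 = √5619 - 32053 = -32053 + √5619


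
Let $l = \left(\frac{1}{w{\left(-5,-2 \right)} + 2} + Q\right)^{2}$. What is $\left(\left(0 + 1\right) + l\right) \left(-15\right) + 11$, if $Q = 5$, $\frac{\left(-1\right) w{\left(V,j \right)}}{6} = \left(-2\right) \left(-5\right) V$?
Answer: $- \frac{34611631}{91204} \approx -379.5$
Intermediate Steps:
$w{\left(V,j \right)} = - 60 V$ ($w{\left(V,j \right)} = - 6 \left(-2\right) \left(-5\right) V = - 6 \cdot 10 V = - 60 V$)
$l = \frac{2283121}{91204}$ ($l = \left(\frac{1}{\left(-60\right) \left(-5\right) + 2} + 5\right)^{2} = \left(\frac{1}{300 + 2} + 5\right)^{2} = \left(\frac{1}{302} + 5\right)^{2} = \left(\frac{1511}{302}\right)^{2} = \frac{2283121}{91204} \approx 25.033$)
$\left(\left(0 + 1\right) + l\right) \left(-15\right) + 11 = \left(\left(0 + 1\right) + \frac{2283121}{91204}\right) \left(-15\right) + 11 = \left(1 + \frac{2283121}{91204}\right) \left(-15\right) + 11 = \frac{2374325}{91204} \left(-15\right) + 11 = - \frac{35614875}{91204} + 11 = - \frac{34611631}{91204}$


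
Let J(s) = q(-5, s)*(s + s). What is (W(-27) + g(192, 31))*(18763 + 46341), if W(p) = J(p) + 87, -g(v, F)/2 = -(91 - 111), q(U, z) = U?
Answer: 20637968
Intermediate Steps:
g(v, F) = -40 (g(v, F) = -(-2)*(91 - 111) = -(-2)*(-20) = -2*20 = -40)
J(s) = -10*s (J(s) = -5*(s + s) = -10*s)
W(p) = 87 - 10*p (W(p) = -10*p + 87 = 87 - 10*p)
(W(-27) + g(192, 31))*(18763 + 46341) = ((87 - 10*(-27)) - 40)*(18763 + 46341) = ((87 + 270) - 40)*65104 = (357 - 40)*65104 = 317*65104 = 20637968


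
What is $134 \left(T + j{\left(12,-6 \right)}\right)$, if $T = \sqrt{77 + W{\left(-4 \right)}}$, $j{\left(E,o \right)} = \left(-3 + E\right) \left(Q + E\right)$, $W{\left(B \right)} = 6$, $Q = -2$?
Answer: $12060 + 134 \sqrt{83} \approx 13281.0$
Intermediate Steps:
$j{\left(E,o \right)} = \left(-3 + E\right) \left(-2 + E\right)$
$T = \sqrt{83}$ ($T = \sqrt{77 + 6} = \sqrt{83} \approx 9.1104$)
$134 \left(T + j{\left(12,-6 \right)}\right) = 134 \left(\sqrt{83} + \left(6 + 12^{2} - 60\right)\right) = 134 \left(\sqrt{83} + \left(6 + 144 - 60\right)\right) = 134 \left(\sqrt{83} + 90\right) = 134 \left(90 + \sqrt{83}\right) = 12060 + 134 \sqrt{83}$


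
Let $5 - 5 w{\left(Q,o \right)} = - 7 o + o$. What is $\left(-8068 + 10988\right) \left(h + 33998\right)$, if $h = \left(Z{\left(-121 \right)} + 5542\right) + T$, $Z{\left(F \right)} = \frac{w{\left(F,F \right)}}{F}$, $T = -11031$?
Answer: $\frac{10073220944}{121} \approx 8.325 \cdot 10^{7}$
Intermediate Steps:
$w{\left(Q,o \right)} = 1 + \frac{6 o}{5}$ ($w{\left(Q,o \right)} = 1 - \frac{- 7 o + o}{5} = 1 - \frac{\left(-6\right) o}{5} = 1 + \frac{6 o}{5}$)
$Z{\left(F \right)} = \frac{1 + \frac{6 F}{5}}{F}$
$h = - \frac{3320124}{605}$ ($h = \left(\left(\frac{6}{5} + \frac{1}{-121}\right) + 5542\right) - 11031 = \left(\left(\frac{6}{5} - \frac{1}{121}\right) + 5542\right) - 11031 = \left(\frac{721}{605} + 5542\right) - 11031 = \frac{3353631}{605} - 11031 = - \frac{3320124}{605} \approx -5487.8$)
$\left(-8068 + 10988\right) \left(h + 33998\right) = \left(-8068 + 10988\right) \left(- \frac{3320124}{605} + 33998\right) = 2920 \cdot \frac{17248666}{605} = \frac{10073220944}{121}$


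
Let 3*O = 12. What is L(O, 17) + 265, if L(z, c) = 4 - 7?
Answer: 262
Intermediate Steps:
O = 4 (O = (⅓)*12 = 4)
L(z, c) = -3
L(O, 17) + 265 = -3 + 265 = 262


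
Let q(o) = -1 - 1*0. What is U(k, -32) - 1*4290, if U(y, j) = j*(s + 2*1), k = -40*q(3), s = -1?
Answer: -4322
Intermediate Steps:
q(o) = -1 (q(o) = -1 + 0 = -1)
k = 40 (k = -40*(-1) = 40)
U(y, j) = j (U(y, j) = j*(-1 + 2*1) = j*(-1 + 2) = j*1 = j)
U(k, -32) - 1*4290 = -32 - 1*4290 = -32 - 4290 = -4322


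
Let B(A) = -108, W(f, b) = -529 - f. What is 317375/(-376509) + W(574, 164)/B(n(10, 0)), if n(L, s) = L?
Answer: 127004309/13554324 ≈ 9.3700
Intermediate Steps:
317375/(-376509) + W(574, 164)/B(n(10, 0)) = 317375/(-376509) + (-529 - 1*574)/(-108) = 317375*(-1/376509) + (-529 - 574)*(-1/108) = -317375/376509 - 1103*(-1/108) = -317375/376509 + 1103/108 = 127004309/13554324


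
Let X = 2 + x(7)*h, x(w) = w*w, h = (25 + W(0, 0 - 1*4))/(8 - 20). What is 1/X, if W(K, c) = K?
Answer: -12/1201 ≈ -0.0099917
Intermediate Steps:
h = -25/12 (h = (25 + 0)/(8 - 20) = 25/(-12) = 25*(-1/12) = -25/12 ≈ -2.0833)
x(w) = w**2
X = -1201/12 (X = 2 + 7**2*(-25/12) = 2 + 49*(-25/12) = 2 - 1225/12 = -1201/12 ≈ -100.08)
1/X = 1/(-1201/12) = -12/1201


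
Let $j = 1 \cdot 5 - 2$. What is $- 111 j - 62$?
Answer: $-395$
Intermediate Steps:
$j = 3$ ($j = 5 - 2 = 3$)
$- 111 j - 62 = \left(-111\right) 3 - 62 = -333 - 62 = -395$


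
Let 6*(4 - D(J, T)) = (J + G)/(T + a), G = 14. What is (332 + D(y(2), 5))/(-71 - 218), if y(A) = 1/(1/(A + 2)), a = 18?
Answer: -7725/6647 ≈ -1.1622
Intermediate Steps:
y(A) = 2 + A (y(A) = 1/(1/(2 + A)) = 2 + A)
D(J, T) = 4 - (14 + J)/(6*(18 + T)) (D(J, T) = 4 - (J + 14)/(6*(T + 18)) = 4 - (14 + J)/(6*(18 + T)))
(332 + D(y(2), 5))/(-71 - 218) = (332 + (418 - (2 + 2) + 24*5)/(6*(18 + 5)))/(-71 - 218) = (332 + (⅙)*(418 - 1*4 + 120)/23)/(-289) = (332 + (⅙)*(1/23)*(418 - 4 + 120))*(-1/289) = (332 + (⅙)*(1/23)*534)*(-1/289) = (332 + 89/23)*(-1/289) = (7725/23)*(-1/289) = -7725/6647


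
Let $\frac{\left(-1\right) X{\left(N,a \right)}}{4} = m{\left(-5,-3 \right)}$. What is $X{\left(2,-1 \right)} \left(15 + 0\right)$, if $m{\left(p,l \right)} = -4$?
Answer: $240$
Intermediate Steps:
$X{\left(N,a \right)} = 16$ ($X{\left(N,a \right)} = \left(-4\right) \left(-4\right) = 16$)
$X{\left(2,-1 \right)} \left(15 + 0\right) = 16 \left(15 + 0\right) = 16 \cdot 15 = 240$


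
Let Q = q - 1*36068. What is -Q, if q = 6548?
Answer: 29520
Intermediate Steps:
Q = -29520 (Q = 6548 - 1*36068 = 6548 - 36068 = -29520)
-Q = -1*(-29520) = 29520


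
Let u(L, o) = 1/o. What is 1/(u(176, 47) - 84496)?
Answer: -47/3971311 ≈ -1.1835e-5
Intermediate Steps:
1/(u(176, 47) - 84496) = 1/(1/47 - 84496) = 1/(-3971311/47) = -47/3971311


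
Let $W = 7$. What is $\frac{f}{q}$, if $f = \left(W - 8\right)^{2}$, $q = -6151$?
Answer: $- \frac{1}{6151} \approx -0.00016258$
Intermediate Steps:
$f = 1$ ($f = \left(7 - 8\right)^{2} = \left(-1\right)^{2} = 1$)
$\frac{f}{q} = 1 \frac{1}{-6151} = 1 \left(- \frac{1}{6151}\right) = - \frac{1}{6151}$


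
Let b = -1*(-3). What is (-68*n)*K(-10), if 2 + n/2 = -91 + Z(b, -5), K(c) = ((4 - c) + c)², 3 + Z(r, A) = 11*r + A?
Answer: 147968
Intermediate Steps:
b = 3
Z(r, A) = -3 + A + 11*r (Z(r, A) = -3 + (11*r + A) = -3 + (A + 11*r) = -3 + A + 11*r)
K(c) = 16 (K(c) = 4² = 16)
n = -136 (n = -4 + 2*(-91 + (-3 - 5 + 11*3)) = -4 + 2*(-91 + (-3 - 5 + 33)) = -4 + 2*(-91 + 25) = -4 + 2*(-66) = -4 - 132 = -136)
(-68*n)*K(-10) = -68*(-136)*16 = 9248*16 = 147968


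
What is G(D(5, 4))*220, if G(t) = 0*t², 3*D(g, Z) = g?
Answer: 0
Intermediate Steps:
D(g, Z) = g/3
G(t) = 0
G(D(5, 4))*220 = 0*220 = 0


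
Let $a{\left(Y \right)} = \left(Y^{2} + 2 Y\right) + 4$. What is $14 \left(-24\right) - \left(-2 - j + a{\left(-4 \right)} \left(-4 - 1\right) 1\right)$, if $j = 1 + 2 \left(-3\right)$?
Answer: $-279$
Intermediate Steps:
$a{\left(Y \right)} = 4 + Y^{2} + 2 Y$
$j = -5$ ($j = 1 - 6 = -5$)
$14 \left(-24\right) - \left(-2 - j + a{\left(-4 \right)} \left(-4 - 1\right) 1\right) = 14 \left(-24\right) - \left(3 + \left(4 + \left(-4\right)^{2} + 2 \left(-4\right)\right) \left(-4 - 1\right) 1\right) = -336 - \left(3 + \left(4 + 16 - 8\right) \left(\left(-5\right) 1\right)\right) = -336 - \left(3 - 60\right) = -336 - -57 = -336 + \left(-5 + 62\right) = -336 + 57 = -279$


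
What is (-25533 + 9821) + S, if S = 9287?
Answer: -6425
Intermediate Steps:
(-25533 + 9821) + S = (-25533 + 9821) + 9287 = -15712 + 9287 = -6425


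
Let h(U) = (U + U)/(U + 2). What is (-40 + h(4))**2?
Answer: 13456/9 ≈ 1495.1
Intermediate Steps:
h(U) = 2*U/(2 + U) (h(U) = (2*U)/(2 + U) = 2*U/(2 + U))
(-40 + h(4))**2 = (-40 + 2*4/(2 + 4))**2 = (-40 + 2*4/6)**2 = (-40 + 2*4*(1/6))**2 = (-40 + 4/3)**2 = (-116/3)**2 = 13456/9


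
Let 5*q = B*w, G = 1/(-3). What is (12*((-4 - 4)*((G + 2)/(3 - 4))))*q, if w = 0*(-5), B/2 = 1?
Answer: 0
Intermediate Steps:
B = 2 (B = 2*1 = 2)
G = -⅓ ≈ -0.33333
w = 0
q = 0 (q = (2*0)/5 = (⅕)*0 = 0)
(12*((-4 - 4)*((G + 2)/(3 - 4))))*q = (12*((-4 - 4)*((-⅓ + 2)/(3 - 4))))*0 = (12*(-40/(3*(-1))))*0 = (12*(-40*(-1)/3))*0 = (12*(-8*(-5/3)))*0 = (12*(40/3))*0 = 160*0 = 0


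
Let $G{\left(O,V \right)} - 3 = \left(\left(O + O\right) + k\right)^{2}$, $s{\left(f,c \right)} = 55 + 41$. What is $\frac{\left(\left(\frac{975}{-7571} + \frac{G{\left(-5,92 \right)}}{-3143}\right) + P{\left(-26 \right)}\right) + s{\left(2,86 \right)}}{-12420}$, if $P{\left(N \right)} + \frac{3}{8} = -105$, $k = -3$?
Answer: $\frac{1819607071}{2364336082080} \approx 0.00076961$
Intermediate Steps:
$s{\left(f,c \right)} = 96$
$P{\left(N \right)} = - \frac{843}{8}$ ($P{\left(N \right)} = - \frac{3}{8} - 105 = - \frac{843}{8}$)
$G{\left(O,V \right)} = 3 + \left(-3 + 2 O\right)^{2}$ ($G{\left(O,V \right)} = 3 + \left(\left(O + O\right) - 3\right)^{2} = 3 + \left(2 O - 3\right)^{2} = 3 + \left(-3 + 2 O\right)^{2}$)
$\frac{\left(\left(\frac{975}{-7571} + \frac{G{\left(-5,92 \right)}}{-3143}\right) + P{\left(-26 \right)}\right) + s{\left(2,86 \right)}}{-12420} = \frac{\left(\left(\frac{975}{-7571} + \frac{3 + \left(-3 + 2 \left(-5\right)\right)^{2}}{-3143}\right) - \frac{843}{8}\right) + 96}{-12420} = \left(\left(\left(975 \left(- \frac{1}{7571}\right) + \left(3 + \left(-3 - 10\right)^{2}\right) \left(- \frac{1}{3143}\right)\right) - \frac{843}{8}\right) + 96\right) \left(- \frac{1}{12420}\right) = \left(\left(\left(- \frac{975}{7571} + \left(3 + \left(-13\right)^{2}\right) \left(- \frac{1}{3143}\right)\right) - \frac{843}{8}\right) + 96\right) \left(- \frac{1}{12420}\right) = \left(\left(\left(- \frac{975}{7571} + \left(3 + 169\right) \left(- \frac{1}{3143}\right)\right) - \frac{843}{8}\right) + 96\right) \left(- \frac{1}{12420}\right) = \left(\left(\left(- \frac{975}{7571} + 172 \left(- \frac{1}{3143}\right)\right) - \frac{843}{8}\right) + 96\right) \left(- \frac{1}{12420}\right) = \left(\left(\left(- \frac{975}{7571} - \frac{172}{3143}\right) - \frac{843}{8}\right) + 96\right) \left(- \frac{1}{12420}\right) = \left(\left(- \frac{4366637}{23795653} - \frac{843}{8}\right) + 96\right) \left(- \frac{1}{12420}\right) = \left(- \frac{20094668575}{190365224} + 96\right) \left(- \frac{1}{12420}\right) = \left(- \frac{1819607071}{190365224}\right) \left(- \frac{1}{12420}\right) = \frac{1819607071}{2364336082080}$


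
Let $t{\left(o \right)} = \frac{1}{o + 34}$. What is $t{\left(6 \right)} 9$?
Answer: $\frac{9}{40} \approx 0.225$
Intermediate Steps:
$t{\left(o \right)} = \frac{1}{34 + o}$
$t{\left(6 \right)} 9 = \frac{1}{34 + 6} \cdot 9 = \frac{1}{40} \cdot 9 = \frac{9}{40}$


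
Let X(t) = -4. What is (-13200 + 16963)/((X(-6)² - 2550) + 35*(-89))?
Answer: -3763/5649 ≈ -0.66614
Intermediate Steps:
(-13200 + 16963)/((X(-6)² - 2550) + 35*(-89)) = (-13200 + 16963)/(((-4)² - 2550) + 35*(-89)) = 3763/((16 - 2550) - 3115) = 3763/(-2534 - 3115) = 3763/(-5649) = 3763*(-1/5649) = -3763/5649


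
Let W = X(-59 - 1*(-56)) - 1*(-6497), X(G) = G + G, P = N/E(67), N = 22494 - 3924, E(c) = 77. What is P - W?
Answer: -481237/77 ≈ -6249.8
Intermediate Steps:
N = 18570
P = 18570/77 ≈ 241.17
X(G) = 2*G
W = 6491 (W = 2*(-59 - 1*(-56)) - 1*(-6497) = 2*(-59 + 56) + 6497 = 2*(-3) + 6497 = -6 + 6497 = 6491)
P - W = 18570/77 - 1*6491 = 18570/77 - 6491 = -481237/77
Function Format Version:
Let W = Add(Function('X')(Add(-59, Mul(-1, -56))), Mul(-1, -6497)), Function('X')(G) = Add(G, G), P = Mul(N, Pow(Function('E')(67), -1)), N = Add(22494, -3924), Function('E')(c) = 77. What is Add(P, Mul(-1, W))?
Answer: Rational(-481237, 77) ≈ -6249.8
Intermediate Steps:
N = 18570
P = Rational(18570, 77) (P = Mul(18570, Pow(77, -1)) = Mul(18570, Rational(1, 77)) = Rational(18570, 77) ≈ 241.17)
Function('X')(G) = Mul(2, G)
W = 6491 (W = Add(Mul(2, Add(-59, Mul(-1, -56))), Mul(-1, -6497)) = Add(Mul(2, Add(-59, 56)), 6497) = Add(Mul(2, -3), 6497) = Add(-6, 6497) = 6491)
Add(P, Mul(-1, W)) = Add(Rational(18570, 77), Mul(-1, 6491)) = Add(Rational(18570, 77), -6491) = Rational(-481237, 77)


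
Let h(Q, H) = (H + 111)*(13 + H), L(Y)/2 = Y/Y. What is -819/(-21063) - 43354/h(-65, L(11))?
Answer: -43417957/1700085 ≈ -25.539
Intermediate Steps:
L(Y) = 2 (L(Y) = 2*(Y/Y) = 2*1 = 2)
h(Q, H) = (13 + H)*(111 + H) (h(Q, H) = (111 + H)*(13 + H) = (13 + H)*(111 + H))
-819/(-21063) - 43354/h(-65, L(11)) = -819/(-21063) - 43354/(1443 + 2**2 + 124*2) = -819*(-1/21063) - 43354/(1443 + 4 + 248) = 39/1003 - 43354/1695 = -43417957/1700085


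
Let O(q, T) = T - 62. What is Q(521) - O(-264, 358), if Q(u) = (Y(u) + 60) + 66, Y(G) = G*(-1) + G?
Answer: -170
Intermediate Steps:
Y(G) = 0 (Y(G) = -G + G = 0)
Q(u) = 126 (Q(u) = (0 + 60) + 66 = 60 + 66 = 126)
O(q, T) = -62 + T
Q(521) - O(-264, 358) = 126 - (-62 + 358) = 126 - 1*296 = 126 - 296 = -170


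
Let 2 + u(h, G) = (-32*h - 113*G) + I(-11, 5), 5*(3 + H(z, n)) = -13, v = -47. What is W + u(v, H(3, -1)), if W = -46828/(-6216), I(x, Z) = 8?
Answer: 16708091/7770 ≈ 2150.3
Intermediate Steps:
H(z, n) = -28/5 (H(z, n) = -3 + (⅕)*(-13) = -3 - 13/5 = -28/5)
W = 11707/1554 (W = -46828*(-1/6216) = 11707/1554 ≈ 7.5335)
u(h, G) = 6 - 113*G - 32*h (u(h, G) = -2 + ((-32*h - 113*G) + 8) = -2 + ((-113*G - 32*h) + 8) = -2 + (8 - 113*G - 32*h) = 6 - 113*G - 32*h)
W + u(v, H(3, -1)) = 11707/1554 + (6 - 113*(-28/5) - 32*(-47)) = 11707/1554 + (6 + 3164/5 + 1504) = 11707/1554 + 10714/5 = 16708091/7770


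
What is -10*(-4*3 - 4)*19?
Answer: 3040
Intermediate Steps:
-10*(-4*3 - 4)*19 = -10*(-12 - 4)*19 = -10*(-16)*19 = 160*19 = 3040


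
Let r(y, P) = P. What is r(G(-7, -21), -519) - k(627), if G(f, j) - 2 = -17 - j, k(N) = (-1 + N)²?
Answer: -392395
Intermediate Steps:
G(f, j) = -15 - j (G(f, j) = 2 + (-17 - j) = -15 - j)
r(G(-7, -21), -519) - k(627) = -519 - (-1 + 627)² = -519 - 1*626² = -519 - 1*391876 = -519 - 391876 = -392395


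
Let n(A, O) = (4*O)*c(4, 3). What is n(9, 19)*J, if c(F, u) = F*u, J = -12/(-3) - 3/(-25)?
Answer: 93936/25 ≈ 3757.4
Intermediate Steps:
J = 103/25 (J = -12*(-⅓) - 3*(-1/25) = 4 + 3/25 = 103/25 ≈ 4.1200)
n(A, O) = 48*O (n(A, O) = (4*O)*(4*3) = (4*O)*12 = 48*O)
n(9, 19)*J = (48*19)*(103/25) = 912*(103/25) = 93936/25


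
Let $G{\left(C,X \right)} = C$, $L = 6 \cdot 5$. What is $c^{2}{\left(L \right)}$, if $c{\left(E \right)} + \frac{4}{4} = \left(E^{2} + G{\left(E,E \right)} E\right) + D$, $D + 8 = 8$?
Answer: $3236401$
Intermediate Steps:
$L = 30$
$D = 0$ ($D = -8 + 8 = 0$)
$c{\left(E \right)} = -1 + 2 E^{2}$ ($c{\left(E \right)} = -1 + \left(\left(E^{2} + E E\right) + 0\right) = -1 + \left(\left(E^{2} + E^{2}\right) + 0\right) = -1 + \left(2 E^{2} + 0\right) = -1 + 2 E^{2}$)
$c^{2}{\left(L \right)} = \left(-1 + 2 \cdot 30^{2}\right)^{2} = \left(-1 + 2 \cdot 900\right)^{2} = \left(-1 + 1800\right)^{2} = 1799^{2} = 3236401$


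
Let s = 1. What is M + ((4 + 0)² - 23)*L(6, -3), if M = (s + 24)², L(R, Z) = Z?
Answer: 646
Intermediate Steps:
M = 625 (M = (1 + 24)² = 25² = 625)
M + ((4 + 0)² - 23)*L(6, -3) = 625 + ((4 + 0)² - 23)*(-3) = 625 + (4² - 23)*(-3) = 625 + (16 - 23)*(-3) = 625 - 7*(-3) = 625 + 21 = 646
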